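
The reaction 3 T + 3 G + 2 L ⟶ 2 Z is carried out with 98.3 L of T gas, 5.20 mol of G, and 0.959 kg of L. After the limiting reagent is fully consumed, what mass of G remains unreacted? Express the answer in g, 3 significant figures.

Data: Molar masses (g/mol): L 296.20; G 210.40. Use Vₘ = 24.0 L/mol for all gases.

232 g

n(T) = 98.30 / 24.0 = 4.096 mol
n(G) = 5.200 mol
n(L) = 0.9590×1000 / 296.20 = 3.238 mol
n/ν for T = 4.096/3 = 1.365
n/ν for G = 5.200/3 = 1.733
n/ν for L = 3.238/2 = 1.619
Smallest n/ν is T → limiting reagent.
G consumed = (3/3) × 4.096 = 4.096 mol
G remaining = 5.200 − 4.096 = 1.104 mol
mass = 1.104 × 210.40 = 232.3 g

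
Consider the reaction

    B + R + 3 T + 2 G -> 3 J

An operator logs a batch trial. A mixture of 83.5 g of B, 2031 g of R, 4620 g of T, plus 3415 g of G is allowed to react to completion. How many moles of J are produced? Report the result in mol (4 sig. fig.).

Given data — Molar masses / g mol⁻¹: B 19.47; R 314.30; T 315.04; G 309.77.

n(B) = 83.50 / 19.47 = 4.289 mol
n(R) = 2031 / 314.30 = 6.462 mol
n(T) = 4620 / 315.04 = 14.66 mol
n(G) = 3415 / 309.77 = 11.02 mol
n/ν for B = 4.289/1 = 4.289
n/ν for R = 6.462/1 = 6.462
n/ν for T = 14.66/3 = 4.887
n/ν for G = 11.02/2 = 5.510
Smallest n/ν is B → limiting reagent.
n(J) = (3/1) × 4.289 = 12.87 mol

12.87 mol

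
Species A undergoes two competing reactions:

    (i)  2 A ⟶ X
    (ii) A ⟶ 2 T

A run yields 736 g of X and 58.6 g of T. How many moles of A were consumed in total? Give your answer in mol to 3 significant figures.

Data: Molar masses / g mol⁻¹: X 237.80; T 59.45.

n(X) = 736 / 237.80 = 3.095 mol
n(T) = 58.6 / 59.45 = 0.9857 mol
n(A) via (i) = (2/1)×3.095 = 6.190 mol
n(A) via (ii) = (1/2)×0.9857 = 0.4929 mol
total n(A) = 6.190 + 0.4929 = 6.683 mol

6.68 mol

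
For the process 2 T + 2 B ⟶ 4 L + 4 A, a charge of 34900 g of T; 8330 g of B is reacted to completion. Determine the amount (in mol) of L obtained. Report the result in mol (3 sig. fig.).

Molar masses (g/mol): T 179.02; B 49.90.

334 mol

n(T) = 34900 / 179.02 = 195.0 mol
n(B) = 8330 / 49.90 = 166.9 mol
n/ν → T: 97.50, B: 83.45; B is limiting.
n(L) = (4/2) × 166.9 = 333.8 mol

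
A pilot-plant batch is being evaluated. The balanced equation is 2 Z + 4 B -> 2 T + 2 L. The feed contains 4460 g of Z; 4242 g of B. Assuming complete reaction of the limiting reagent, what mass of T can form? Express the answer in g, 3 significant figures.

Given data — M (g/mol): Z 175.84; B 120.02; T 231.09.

n(Z) = 4460 / 175.84 = 25.36 mol
n(B) = 4242 / 120.02 = 35.34 mol
n/ν for Z = 25.36/2 = 12.68
n/ν for B = 35.34/4 = 8.835
Smallest n/ν is B → limiting reagent.
n(T) = (2/4) × 35.34 = 17.67 mol
mass = 17.67 × 231.09 = 4083 g

4080 g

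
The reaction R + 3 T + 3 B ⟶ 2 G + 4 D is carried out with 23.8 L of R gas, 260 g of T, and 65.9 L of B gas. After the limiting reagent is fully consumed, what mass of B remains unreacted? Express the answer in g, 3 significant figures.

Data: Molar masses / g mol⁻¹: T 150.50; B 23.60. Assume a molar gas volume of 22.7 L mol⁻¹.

n(R) = 23.80 / 22.7 = 1.048 mol
n(T) = 260.0 / 150.50 = 1.728 mol
n(B) = 65.90 / 22.7 = 2.903 mol
n/ν for R = 1.048/1 = 1.048
n/ν for T = 1.728/3 = 0.5760
n/ν for B = 2.903/3 = 0.9677
Smallest n/ν is T → limiting reagent.
B consumed = (3/3) × 1.728 = 1.728 mol
B remaining = 2.903 − 1.728 = 1.175 mol
mass = 1.175 × 23.60 = 27.73 g

27.7 g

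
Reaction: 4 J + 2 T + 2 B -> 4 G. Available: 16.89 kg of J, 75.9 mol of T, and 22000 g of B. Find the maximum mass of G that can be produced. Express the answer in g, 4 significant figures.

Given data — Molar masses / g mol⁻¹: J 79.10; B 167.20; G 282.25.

42850 g

n(J) = 16.89×1000 / 79.10 = 213.5 mol
n(T) = 75.90 mol
n(B) = 22000 / 167.20 = 131.6 mol
n/ν → J: 53.38, T: 37.95, B: 65.80; T is limiting.
n(G) = (4/2) × 75.90 = 151.8 mol
mass = 151.8 × 282.25 = 42850 g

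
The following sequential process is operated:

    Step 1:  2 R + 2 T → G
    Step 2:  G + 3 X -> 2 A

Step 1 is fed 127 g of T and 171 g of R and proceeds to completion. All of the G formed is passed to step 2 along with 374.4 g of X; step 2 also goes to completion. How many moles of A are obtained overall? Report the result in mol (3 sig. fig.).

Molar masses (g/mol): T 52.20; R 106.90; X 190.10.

1.31 mol

Step 1:
n(T) = 127.0 / 52.20 = 2.433 mol
n(R) = 171.0 / 106.90 = 1.600 mol
n/ν for T = 2.433/2 = 1.217
n/ν for R = 1.600/2 = 0.8000
Smallest n/ν is R → limiting reagent.
n(G) produced = (1/2) × 1.600 = 0.8000 mol
Step 2:
n(G) available = 0.8000 mol
n(X) = 374.4 / 190.10 = 1.969 mol
n/ν for G = 0.8000/1 = 0.8000
n/ν for X = 1.969/3 = 0.6563
Smallest n/ν is X → limiting reagent.
n(A) = (2/3) × 1.969 = 1.313 mol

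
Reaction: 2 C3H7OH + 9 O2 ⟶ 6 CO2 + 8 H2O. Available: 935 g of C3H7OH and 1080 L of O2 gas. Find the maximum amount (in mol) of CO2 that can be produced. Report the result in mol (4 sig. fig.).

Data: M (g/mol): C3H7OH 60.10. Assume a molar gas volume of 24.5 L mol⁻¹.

n(C3H7OH) = 935.0 / 60.10 = 15.56 mol
n(O2) = 1080 / 24.5 = 44.08 mol
n/ν for C3H7OH = 15.56/2 = 7.780
n/ν for O2 = 44.08/9 = 4.898
Smallest n/ν is O2 → limiting reagent.
n(CO2) = (6/9) × 44.08 = 29.39 mol

29.39 mol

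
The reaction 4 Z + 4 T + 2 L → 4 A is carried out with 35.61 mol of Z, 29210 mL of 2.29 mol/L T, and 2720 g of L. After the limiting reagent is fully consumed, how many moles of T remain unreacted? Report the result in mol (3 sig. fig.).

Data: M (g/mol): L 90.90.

n(Z) = 35.61 mol
n(T) = 2.29 × 29210/1000 = 66.89 mol
n(L) = 2720 / 90.90 = 29.92 mol
n/ν for Z = 35.61/4 = 8.903
n/ν for T = 66.89/4 = 16.72
n/ν for L = 29.92/2 = 14.96
Smallest n/ν is Z → limiting reagent.
T consumed = (4/4) × 35.61 = 35.61 mol
T remaining = 66.89 − 35.61 = 31.28 mol

31.3 mol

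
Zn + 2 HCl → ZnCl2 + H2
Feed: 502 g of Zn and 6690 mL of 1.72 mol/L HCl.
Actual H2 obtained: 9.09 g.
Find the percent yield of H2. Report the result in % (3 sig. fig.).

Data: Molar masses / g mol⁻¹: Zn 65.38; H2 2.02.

n(Zn) = 502.0 / 65.38 = 7.678 mol
n(HCl) = 1.72 × 6690/1000 = 11.51 mol
n/ν for Zn = 7.678/1 = 7.678
n/ν for HCl = 11.51/2 = 5.755
Smallest n/ν is HCl → limiting reagent.
theoretical n(H2) = (1/2) × 11.51 = 5.755 mol → 11.63 g
% yield = 9.09 / 11.63 × 100 = 78.16 %

78.2 %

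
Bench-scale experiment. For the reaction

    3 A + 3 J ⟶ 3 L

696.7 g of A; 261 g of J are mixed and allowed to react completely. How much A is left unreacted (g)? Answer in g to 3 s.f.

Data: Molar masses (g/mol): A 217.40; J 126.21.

n(A) = 696.7 / 217.40 = 3.205 mol
n(J) = 261.0 / 126.21 = 2.068 mol
n/ν for A = 3.205/3 = 1.068
n/ν for J = 2.068/3 = 0.6893
Smallest n/ν is J → limiting reagent.
A consumed = (3/3) × 2.068 = 2.068 mol
A remaining = 3.205 − 2.068 = 1.137 mol
mass = 1.137 × 217.40 = 247.2 g

247 g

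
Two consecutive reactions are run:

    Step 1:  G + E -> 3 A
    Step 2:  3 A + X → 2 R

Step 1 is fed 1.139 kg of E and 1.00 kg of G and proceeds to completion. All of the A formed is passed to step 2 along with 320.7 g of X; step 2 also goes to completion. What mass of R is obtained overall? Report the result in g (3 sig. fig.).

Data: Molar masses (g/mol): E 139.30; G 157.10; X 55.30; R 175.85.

2040 g

Step 1:
n(E) = 1.139×1000 / 139.30 = 8.177 mol
n(G) = 1.000×1000 / 157.10 = 6.365 mol
n/ν for E = 8.177/1 = 8.177
n/ν for G = 6.365/1 = 6.365
Smallest n/ν is G → limiting reagent.
n(A) produced = (3/1) × 6.365 = 19.10 mol
Step 2:
n(A) available = 19.10 mol
n(X) = 320.7 / 55.30 = 5.799 mol
n/ν for A = 19.10/3 = 6.367
n/ν for X = 5.799/1 = 5.799
Smallest n/ν is X → limiting reagent.
n(R) = (2/1) × 5.799 = 11.60 mol
mass = 11.60 × 175.85 = 2040 g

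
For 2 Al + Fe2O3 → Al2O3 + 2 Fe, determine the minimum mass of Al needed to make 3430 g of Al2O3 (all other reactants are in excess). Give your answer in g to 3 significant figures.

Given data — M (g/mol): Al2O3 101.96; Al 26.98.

n(Al2O3) = 3430 / 101.96 = 33.64 mol
n(Al) = (2/1) × 33.64 = 67.28 mol
mass = 67.28 × 26.98 = 1815 g

1820 g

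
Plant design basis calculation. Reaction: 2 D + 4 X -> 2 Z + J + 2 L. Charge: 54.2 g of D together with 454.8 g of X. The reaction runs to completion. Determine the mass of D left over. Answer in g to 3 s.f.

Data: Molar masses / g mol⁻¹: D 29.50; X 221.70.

n(D) = 54.20 / 29.50 = 1.837 mol
n(X) = 454.8 / 221.70 = 2.051 mol
n/ν → D: 0.9185, X: 0.5128; X is limiting.
D consumed = (2/4) × 2.051 = 1.026 mol
D remaining = 1.837 − 1.026 = 0.8110 mol
mass = 0.8110 × 29.50 = 23.92 g

23.9 g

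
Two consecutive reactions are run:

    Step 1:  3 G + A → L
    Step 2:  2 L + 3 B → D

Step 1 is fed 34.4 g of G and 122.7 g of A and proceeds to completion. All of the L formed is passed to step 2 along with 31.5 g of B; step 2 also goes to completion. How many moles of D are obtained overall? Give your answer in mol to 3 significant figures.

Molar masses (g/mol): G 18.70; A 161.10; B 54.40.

0.193 mol

Step 1:
n(G) = 34.40 / 18.70 = 1.840 mol
n(A) = 122.7 / 161.10 = 0.7616 mol
n/ν → G: 0.6133, A: 0.7616; G is limiting.
n(L) produced = (1/3) × 1.840 = 0.6133 mol
Step 2:
n(L) available = 0.6133 mol
n(B) = 31.50 / 54.40 = 0.5790 mol
n/ν → L: 0.3067, B: 0.1930; B is limiting.
n(D) = (1/3) × 0.5790 = 0.1930 mol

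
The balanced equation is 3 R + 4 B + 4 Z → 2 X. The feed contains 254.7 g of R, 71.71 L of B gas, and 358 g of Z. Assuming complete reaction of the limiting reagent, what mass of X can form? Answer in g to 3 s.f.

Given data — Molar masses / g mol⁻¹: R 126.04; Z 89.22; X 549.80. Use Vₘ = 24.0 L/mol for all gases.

n(R) = 254.7 / 126.04 = 2.021 mol
n(B) = 71.71 / 24.0 = 2.988 mol
n(Z) = 358.0 / 89.22 = 4.013 mol
n/ν → R: 0.6737, B: 0.7470, Z: 1.003; R is limiting.
n(X) = (2/3) × 2.021 = 1.347 mol
mass = 1.347 × 549.80 = 740.6 g

741 g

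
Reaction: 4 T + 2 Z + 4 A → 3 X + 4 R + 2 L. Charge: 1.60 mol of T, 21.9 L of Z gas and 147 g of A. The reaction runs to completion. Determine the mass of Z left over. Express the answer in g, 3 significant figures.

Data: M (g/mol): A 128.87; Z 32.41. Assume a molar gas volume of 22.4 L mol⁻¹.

13.2 g

n(T) = 1.600 mol
n(Z) = 21.90 / 22.4 = 0.9777 mol
n(A) = 147.0 / 128.87 = 1.141 mol
n/ν → T: 0.4000, Z: 0.4889, A: 0.2853; A is limiting.
Z consumed = (2/4) × 1.141 = 0.5705 mol
Z remaining = 0.9777 − 0.5705 = 0.4072 mol
mass = 0.4072 × 32.41 = 13.20 g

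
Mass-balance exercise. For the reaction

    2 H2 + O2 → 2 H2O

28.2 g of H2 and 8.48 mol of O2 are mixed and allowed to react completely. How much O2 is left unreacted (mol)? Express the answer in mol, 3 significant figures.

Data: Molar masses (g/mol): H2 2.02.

n(H2) = 28.20 / 2.02 = 13.96 mol
n(O2) = 8.480 mol
n/ν for H2 = 13.96/2 = 6.980
n/ν for O2 = 8.480/1 = 8.480
Smallest n/ν is H2 → limiting reagent.
O2 consumed = (1/2) × 13.96 = 6.980 mol
O2 remaining = 8.480 − 6.980 = 1.500 mol

1.50 mol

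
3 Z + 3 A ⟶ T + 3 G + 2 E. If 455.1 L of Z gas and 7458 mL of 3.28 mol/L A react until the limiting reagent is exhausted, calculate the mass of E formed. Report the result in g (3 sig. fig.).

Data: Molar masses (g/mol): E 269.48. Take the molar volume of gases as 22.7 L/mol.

3600 g

n(Z) = 455.1 / 22.7 = 20.05 mol
n(A) = 3.28 × 7458/1000 = 24.46 mol
n/ν → Z: 6.683, A: 8.153; Z is limiting.
n(E) = (2/3) × 20.05 = 13.37 mol
mass = 13.37 × 269.48 = 3603 g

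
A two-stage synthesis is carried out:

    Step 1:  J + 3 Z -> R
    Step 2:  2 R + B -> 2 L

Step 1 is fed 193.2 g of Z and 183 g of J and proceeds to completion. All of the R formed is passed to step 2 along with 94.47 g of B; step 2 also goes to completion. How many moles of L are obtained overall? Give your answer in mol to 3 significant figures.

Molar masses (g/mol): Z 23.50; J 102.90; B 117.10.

Step 1:
n(Z) = 193.2 / 23.50 = 8.221 mol
n(J) = 183.0 / 102.90 = 1.778 mol
n/ν for Z = 8.221/3 = 2.740
n/ν for J = 1.778/1 = 1.778
Smallest n/ν is J → limiting reagent.
n(R) produced = (1/1) × 1.778 = 1.778 mol
Step 2:
n(R) available = 1.778 mol
n(B) = 94.47 / 117.10 = 0.8067 mol
n/ν for R = 1.778/2 = 0.8890
n/ν for B = 0.8067/1 = 0.8067
Smallest n/ν is B → limiting reagent.
n(L) = (2/1) × 0.8067 = 1.613 mol

1.61 mol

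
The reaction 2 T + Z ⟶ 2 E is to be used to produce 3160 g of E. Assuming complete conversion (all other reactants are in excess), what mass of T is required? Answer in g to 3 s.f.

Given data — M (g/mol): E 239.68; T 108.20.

1430 g

n(E) = 3160 / 239.68 = 13.18 mol
n(T) = (2/2) × 13.18 = 13.18 mol
mass = 13.18 × 108.20 = 1426 g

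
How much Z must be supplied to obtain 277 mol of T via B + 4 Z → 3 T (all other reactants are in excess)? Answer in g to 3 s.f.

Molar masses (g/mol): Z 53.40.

19700 g

n(T) = 277.0 mol
n(Z) = (4/3) × 277.0 = 369.3 mol
mass = 369.3 × 53.40 = 19720 g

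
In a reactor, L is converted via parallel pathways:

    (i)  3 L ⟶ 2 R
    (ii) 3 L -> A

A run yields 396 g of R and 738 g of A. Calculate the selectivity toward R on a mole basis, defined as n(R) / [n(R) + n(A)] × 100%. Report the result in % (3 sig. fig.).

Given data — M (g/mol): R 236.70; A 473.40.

51.8 %

n(R) = 396 / 236.70 = 1.673 mol
n(A) = 738 / 473.40 = 1.559 mol
selectivity = 1.673/(1.673+1.559) × 100 = 51.76 %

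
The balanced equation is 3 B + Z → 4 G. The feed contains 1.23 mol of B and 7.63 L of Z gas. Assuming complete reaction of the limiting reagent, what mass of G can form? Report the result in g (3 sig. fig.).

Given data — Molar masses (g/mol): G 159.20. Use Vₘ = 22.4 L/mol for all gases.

217 g

n(B) = 1.230 mol
n(Z) = 7.630 / 22.4 = 0.3406 mol
n/ν → B: 0.4100, Z: 0.3406; Z is limiting.
n(G) = (4/1) × 0.3406 = 1.362 mol
mass = 1.362 × 159.20 = 216.8 g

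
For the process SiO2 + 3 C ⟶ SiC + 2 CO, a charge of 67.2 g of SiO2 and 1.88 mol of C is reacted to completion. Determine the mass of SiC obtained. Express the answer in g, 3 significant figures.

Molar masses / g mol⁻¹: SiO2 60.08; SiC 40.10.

25.1 g

n(SiO2) = 67.20 / 60.08 = 1.119 mol
n(C) = 1.880 mol
n/ν for SiO2 = 1.119/1 = 1.119
n/ν for C = 1.880/3 = 0.6267
Smallest n/ν is C → limiting reagent.
n(SiC) = (1/3) × 1.880 = 0.6267 mol
mass = 0.6267 × 40.10 = 25.13 g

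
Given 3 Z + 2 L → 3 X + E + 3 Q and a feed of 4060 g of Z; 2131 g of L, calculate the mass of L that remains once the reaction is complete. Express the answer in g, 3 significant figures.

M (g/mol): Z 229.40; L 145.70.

412 g

n(Z) = 4060 / 229.40 = 17.70 mol
n(L) = 2131 / 145.70 = 14.63 mol
n/ν for Z = 17.70/3 = 5.900
n/ν for L = 14.63/2 = 7.315
Smallest n/ν is Z → limiting reagent.
L consumed = (2/3) × 17.70 = 11.80 mol
L remaining = 14.63 − 11.80 = 2.830 mol
mass = 2.830 × 145.70 = 412.3 g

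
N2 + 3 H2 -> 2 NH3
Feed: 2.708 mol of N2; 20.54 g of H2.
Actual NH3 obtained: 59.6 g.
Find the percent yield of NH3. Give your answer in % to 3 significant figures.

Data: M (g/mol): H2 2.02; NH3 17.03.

n(N2) = 2.708 mol
n(H2) = 20.54 / 2.02 = 10.17 mol
n/ν for N2 = 2.708/1 = 2.708
n/ν for H2 = 10.17/3 = 3.390
Smallest n/ν is N2 → limiting reagent.
theoretical n(NH3) = (2/1) × 2.708 = 5.416 mol → 92.23 g
% yield = 59.6 / 92.23 × 100 = 64.62 %

64.6 %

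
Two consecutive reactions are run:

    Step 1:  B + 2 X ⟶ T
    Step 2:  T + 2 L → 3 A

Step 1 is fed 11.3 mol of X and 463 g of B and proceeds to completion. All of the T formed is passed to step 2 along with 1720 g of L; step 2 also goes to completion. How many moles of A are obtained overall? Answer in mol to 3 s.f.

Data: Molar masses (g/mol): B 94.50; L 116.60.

Step 1:
n(X) = 11.30 mol
n(B) = 463.0 / 94.50 = 4.899 mol
n/ν → X: 5.650, B: 4.899; B is limiting.
n(T) produced = (1/1) × 4.899 = 4.899 mol
Step 2:
n(T) available = 4.899 mol
n(L) = 1720 / 116.60 = 14.75 mol
n/ν → T: 4.899, L: 7.375; T is limiting.
n(A) = (3/1) × 4.899 = 14.70 mol

14.7 mol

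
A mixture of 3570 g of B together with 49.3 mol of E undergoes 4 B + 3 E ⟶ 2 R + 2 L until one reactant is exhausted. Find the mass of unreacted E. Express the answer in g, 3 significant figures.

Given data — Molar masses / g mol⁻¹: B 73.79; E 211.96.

n(B) = 3570 / 73.79 = 48.38 mol
n(E) = 49.30 mol
n/ν → B: 12.10, E: 16.43; B is limiting.
E consumed = (3/4) × 48.38 = 36.29 mol
E remaining = 49.30 − 36.29 = 13.01 mol
mass = 13.01 × 211.96 = 2758 g

2760 g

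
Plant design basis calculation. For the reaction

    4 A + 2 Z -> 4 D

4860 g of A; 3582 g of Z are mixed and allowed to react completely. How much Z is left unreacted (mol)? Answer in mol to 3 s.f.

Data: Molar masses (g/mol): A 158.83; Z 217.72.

n(A) = 4860 / 158.83 = 30.60 mol
n(Z) = 3582 / 217.72 = 16.45 mol
n/ν → A: 7.650, Z: 8.225; A is limiting.
Z consumed = (2/4) × 30.60 = 15.30 mol
Z remaining = 16.45 − 15.30 = 1.150 mol

1.15 mol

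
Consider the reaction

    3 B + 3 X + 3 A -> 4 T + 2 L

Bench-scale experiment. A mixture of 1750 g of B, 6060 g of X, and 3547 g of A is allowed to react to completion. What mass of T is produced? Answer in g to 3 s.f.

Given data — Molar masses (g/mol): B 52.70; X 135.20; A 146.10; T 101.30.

n(B) = 1750 / 52.70 = 33.21 mol
n(X) = 6060 / 135.20 = 44.82 mol
n(A) = 3547 / 146.10 = 24.28 mol
n/ν → B: 11.07, X: 14.94, A: 8.093; A is limiting.
n(T) = (4/3) × 24.28 = 32.37 mol
mass = 32.37 × 101.30 = 3279 g

3280 g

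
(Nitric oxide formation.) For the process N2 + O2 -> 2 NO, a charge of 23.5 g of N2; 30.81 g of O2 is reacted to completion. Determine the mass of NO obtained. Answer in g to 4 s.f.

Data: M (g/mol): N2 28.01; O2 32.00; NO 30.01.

50.36 g

n(N2) = 23.50 / 28.01 = 0.8390 mol
n(O2) = 30.81 / 32.00 = 0.9628 mol
n/ν → N2: 0.8390, O2: 0.9628; N2 is limiting.
n(NO) = (2/1) × 0.8390 = 1.678 mol
mass = 1.678 × 30.01 = 50.36 g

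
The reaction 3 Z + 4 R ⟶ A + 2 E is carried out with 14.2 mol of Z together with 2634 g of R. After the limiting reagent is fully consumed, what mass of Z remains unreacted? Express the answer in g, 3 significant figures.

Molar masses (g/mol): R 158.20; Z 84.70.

n(Z) = 14.20 mol
n(R) = 2634 / 158.20 = 16.65 mol
n/ν → Z: 4.733, R: 4.163; R is limiting.
Z consumed = (3/4) × 16.65 = 12.49 mol
Z remaining = 14.20 − 12.49 = 1.710 mol
mass = 1.710 × 84.70 = 144.8 g

145 g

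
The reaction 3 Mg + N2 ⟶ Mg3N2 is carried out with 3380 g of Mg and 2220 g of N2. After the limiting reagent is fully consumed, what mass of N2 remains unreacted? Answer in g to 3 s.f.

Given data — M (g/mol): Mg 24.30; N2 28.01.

n(Mg) = 3380 / 24.30 = 139.1 mol
n(N2) = 2220 / 28.01 = 79.26 mol
n/ν → Mg: 46.37, N2: 79.26; Mg is limiting.
N2 consumed = (1/3) × 139.1 = 46.37 mol
N2 remaining = 79.26 − 46.37 = 32.89 mol
mass = 32.89 × 28.01 = 921.2 g

921 g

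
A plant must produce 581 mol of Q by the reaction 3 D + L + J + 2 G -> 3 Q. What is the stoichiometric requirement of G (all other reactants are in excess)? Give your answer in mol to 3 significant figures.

n(Q) = 581.0 mol
n(G) = (2/3) × 581.0 = 387.3 mol

387 mol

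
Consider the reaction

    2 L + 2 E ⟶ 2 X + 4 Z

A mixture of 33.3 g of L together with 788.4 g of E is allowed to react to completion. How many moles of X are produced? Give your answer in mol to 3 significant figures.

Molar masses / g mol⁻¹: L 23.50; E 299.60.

1.42 mol

n(L) = 33.30 / 23.50 = 1.417 mol
n(E) = 788.4 / 299.60 = 2.632 mol
n/ν for L = 1.417/2 = 0.7085
n/ν for E = 2.632/2 = 1.316
Smallest n/ν is L → limiting reagent.
n(X) = (2/2) × 1.417 = 1.417 mol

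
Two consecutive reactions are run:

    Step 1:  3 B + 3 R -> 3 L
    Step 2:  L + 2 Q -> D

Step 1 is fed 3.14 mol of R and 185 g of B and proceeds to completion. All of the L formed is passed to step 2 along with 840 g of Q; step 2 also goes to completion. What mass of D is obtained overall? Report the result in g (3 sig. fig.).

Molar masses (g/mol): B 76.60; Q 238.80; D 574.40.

1010 g

Step 1:
n(R) = 3.140 mol
n(B) = 185.0 / 76.60 = 2.415 mol
n/ν for R = 3.140/3 = 1.047
n/ν for B = 2.415/3 = 0.8050
Smallest n/ν is B → limiting reagent.
n(L) produced = (3/3) × 2.415 = 2.415 mol
Step 2:
n(L) available = 2.415 mol
n(Q) = 840.0 / 238.80 = 3.518 mol
n/ν for L = 2.415/1 = 2.415
n/ν for Q = 3.518/2 = 1.759
Smallest n/ν is Q → limiting reagent.
n(D) = (1/2) × 3.518 = 1.759 mol
mass = 1.759 × 574.40 = 1010 g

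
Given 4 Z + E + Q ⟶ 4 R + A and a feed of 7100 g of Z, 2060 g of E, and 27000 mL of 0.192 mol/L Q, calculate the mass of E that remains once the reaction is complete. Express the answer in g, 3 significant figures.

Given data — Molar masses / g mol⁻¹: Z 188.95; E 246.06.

n(Z) = 7100 / 188.95 = 37.58 mol
n(E) = 2060 / 246.06 = 8.372 mol
n(Q) = 0.192 × 27000/1000 = 5.184 mol
n/ν for Z = 37.58/4 = 9.395
n/ν for E = 8.372/1 = 8.372
n/ν for Q = 5.184/1 = 5.184
Smallest n/ν is Q → limiting reagent.
E consumed = (1/1) × 5.184 = 5.184 mol
E remaining = 8.372 − 5.184 = 3.188 mol
mass = 3.188 × 246.06 = 784.4 g

784 g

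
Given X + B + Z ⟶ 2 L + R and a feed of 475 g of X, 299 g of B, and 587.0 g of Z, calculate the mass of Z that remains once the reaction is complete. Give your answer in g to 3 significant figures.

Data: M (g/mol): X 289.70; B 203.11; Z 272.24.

n(X) = 475.0 / 289.70 = 1.640 mol
n(B) = 299.0 / 203.11 = 1.472 mol
n(Z) = 587.0 / 272.24 = 2.156 mol
n/ν for X = 1.640/1 = 1.640
n/ν for B = 1.472/1 = 1.472
n/ν for Z = 2.156/1 = 2.156
Smallest n/ν is B → limiting reagent.
Z consumed = (1/1) × 1.472 = 1.472 mol
Z remaining = 2.156 − 1.472 = 0.6840 mol
mass = 0.6840 × 272.24 = 186.2 g

186 g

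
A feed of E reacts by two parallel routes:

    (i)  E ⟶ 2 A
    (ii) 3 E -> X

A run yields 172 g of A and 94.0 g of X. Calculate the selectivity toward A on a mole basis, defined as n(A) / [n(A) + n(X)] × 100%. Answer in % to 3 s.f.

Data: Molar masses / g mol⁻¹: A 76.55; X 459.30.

n(A) = 172 / 76.55 = 2.247 mol
n(X) = 94.0 / 459.30 = 0.2047 mol
selectivity = 2.247/(2.247+0.2047) × 100 = 91.65 %

91.7 %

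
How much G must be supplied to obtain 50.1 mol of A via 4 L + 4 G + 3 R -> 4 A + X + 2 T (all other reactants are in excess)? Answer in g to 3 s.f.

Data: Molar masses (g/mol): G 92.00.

4610 g

n(A) = 50.10 mol
n(G) = (4/4) × 50.10 = 50.10 mol
mass = 50.10 × 92.00 = 4609 g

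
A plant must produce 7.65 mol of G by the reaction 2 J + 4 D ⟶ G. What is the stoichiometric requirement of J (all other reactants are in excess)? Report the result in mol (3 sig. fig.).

n(G) = 7.650 mol
n(J) = (2/1) × 7.650 = 15.30 mol

15.3 mol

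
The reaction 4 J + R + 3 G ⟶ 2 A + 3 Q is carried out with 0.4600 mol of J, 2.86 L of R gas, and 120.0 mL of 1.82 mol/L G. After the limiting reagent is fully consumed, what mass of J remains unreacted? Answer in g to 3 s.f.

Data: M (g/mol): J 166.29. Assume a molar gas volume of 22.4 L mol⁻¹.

28.1 g

n(J) = 0.4600 mol
n(R) = 2.860 / 22.4 = 0.1277 mol
n(G) = 1.82 × 120.0/1000 = 0.2184 mol
n/ν → J: 0.1150, R: 0.1277, G: 0.07280; G is limiting.
J consumed = (4/3) × 0.2184 = 0.2912 mol
J remaining = 0.4600 − 0.2912 = 0.1688 mol
mass = 0.1688 × 166.29 = 28.07 g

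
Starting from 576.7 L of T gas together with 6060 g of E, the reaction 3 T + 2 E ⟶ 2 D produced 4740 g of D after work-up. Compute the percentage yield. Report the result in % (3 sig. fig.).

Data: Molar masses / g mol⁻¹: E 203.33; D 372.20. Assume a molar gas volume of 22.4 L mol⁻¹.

n(T) = 576.7 / 22.4 = 25.75 mol
n(E) = 6060 / 203.33 = 29.80 mol
n/ν → T: 8.583, E: 14.90; T is limiting.
theoretical n(D) = (2/3) × 25.75 = 17.17 mol → 6391 g
% yield = 4740 / 6391 × 100 = 74.17 %

74.2 %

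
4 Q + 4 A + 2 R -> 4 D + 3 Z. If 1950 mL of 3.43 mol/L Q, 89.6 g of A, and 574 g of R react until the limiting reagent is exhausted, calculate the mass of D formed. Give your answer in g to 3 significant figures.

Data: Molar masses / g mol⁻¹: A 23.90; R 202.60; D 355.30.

1330 g

n(Q) = 3.43 × 1950/1000 = 6.689 mol
n(A) = 89.60 / 23.90 = 3.749 mol
n(R) = 574.0 / 202.60 = 2.833 mol
n/ν for Q = 6.689/4 = 1.672
n/ν for A = 3.749/4 = 0.9373
n/ν for R = 2.833/2 = 1.417
Smallest n/ν is A → limiting reagent.
n(D) = (4/4) × 3.749 = 3.749 mol
mass = 3.749 × 355.30 = 1332 g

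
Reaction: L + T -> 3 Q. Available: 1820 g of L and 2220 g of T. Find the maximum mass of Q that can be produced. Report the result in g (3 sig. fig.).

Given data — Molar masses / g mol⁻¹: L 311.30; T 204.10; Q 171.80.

n(L) = 1820 / 311.30 = 5.846 mol
n(T) = 2220 / 204.10 = 10.88 mol
n/ν → L: 5.846, T: 10.88; L is limiting.
n(Q) = (3/1) × 5.846 = 17.54 mol
mass = 17.54 × 171.80 = 3013 g

3010 g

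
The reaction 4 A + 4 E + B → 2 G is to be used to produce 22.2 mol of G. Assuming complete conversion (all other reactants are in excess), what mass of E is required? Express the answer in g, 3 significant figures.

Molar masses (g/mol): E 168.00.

7460 g

n(G) = 22.20 mol
n(E) = (4/2) × 22.20 = 44.40 mol
mass = 44.40 × 168.00 = 7459 g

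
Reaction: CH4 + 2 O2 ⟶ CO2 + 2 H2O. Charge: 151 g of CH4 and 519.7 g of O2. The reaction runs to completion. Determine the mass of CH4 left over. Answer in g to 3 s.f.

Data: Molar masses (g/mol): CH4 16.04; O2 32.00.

20.8 g

n(CH4) = 151.0 / 16.04 = 9.414 mol
n(O2) = 519.7 / 32.00 = 16.24 mol
n/ν → CH4: 9.414, O2: 8.120; O2 is limiting.
CH4 consumed = (1/2) × 16.24 = 8.120 mol
CH4 remaining = 9.414 − 8.120 = 1.294 mol
mass = 1.294 × 16.04 = 20.76 g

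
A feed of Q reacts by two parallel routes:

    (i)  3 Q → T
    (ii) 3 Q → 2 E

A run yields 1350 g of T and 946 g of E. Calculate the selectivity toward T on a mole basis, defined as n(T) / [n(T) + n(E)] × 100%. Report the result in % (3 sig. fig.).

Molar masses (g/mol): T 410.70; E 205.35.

41.6 %

n(T) = 1350 / 410.70 = 3.287 mol
n(E) = 946 / 205.35 = 4.607 mol
selectivity = 3.287/(3.287+4.607) × 100 = 41.64 %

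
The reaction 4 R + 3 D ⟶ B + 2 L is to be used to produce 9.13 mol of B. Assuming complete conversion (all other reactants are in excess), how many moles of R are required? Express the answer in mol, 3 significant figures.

n(B) = 9.130 mol
n(R) = (4/1) × 9.130 = 36.52 mol

36.5 mol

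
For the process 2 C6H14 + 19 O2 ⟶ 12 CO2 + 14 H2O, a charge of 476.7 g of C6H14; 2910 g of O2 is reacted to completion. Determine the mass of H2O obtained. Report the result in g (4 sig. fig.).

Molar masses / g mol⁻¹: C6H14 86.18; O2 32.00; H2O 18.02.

697.7 g

n(C6H14) = 476.7 / 86.18 = 5.531 mol
n(O2) = 2910 / 32.00 = 90.94 mol
n/ν for C6H14 = 5.531/2 = 2.766
n/ν for O2 = 90.94/19 = 4.786
Smallest n/ν is C6H14 → limiting reagent.
n(H2O) = (14/2) × 5.531 = 38.72 mol
mass = 38.72 × 18.02 = 697.7 g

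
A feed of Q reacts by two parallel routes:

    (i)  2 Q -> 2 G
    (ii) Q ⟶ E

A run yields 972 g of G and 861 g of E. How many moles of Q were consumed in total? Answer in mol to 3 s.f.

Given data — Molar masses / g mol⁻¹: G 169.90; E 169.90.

n(G) = 972 / 169.90 = 5.721 mol
n(E) = 861 / 169.90 = 5.068 mol
n(Q) via (i) = (2/2)×5.721 = 5.721 mol
n(Q) via (ii) = (1/1)×5.068 = 5.068 mol
total n(Q) = 5.721 + 5.068 = 10.79 mol

10.8 mol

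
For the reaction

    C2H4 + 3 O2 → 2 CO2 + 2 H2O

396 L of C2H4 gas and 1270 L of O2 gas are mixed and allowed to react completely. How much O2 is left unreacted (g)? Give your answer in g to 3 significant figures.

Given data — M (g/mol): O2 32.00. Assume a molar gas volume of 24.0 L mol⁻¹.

n(C2H4) = 396.0 / 24.0 = 16.50 mol
n(O2) = 1270 / 24.0 = 52.92 mol
n/ν for C2H4 = 16.50/1 = 16.50
n/ν for O2 = 52.92/3 = 17.64
Smallest n/ν is C2H4 → limiting reagent.
O2 consumed = (3/1) × 16.50 = 49.50 mol
O2 remaining = 52.92 − 49.50 = 3.420 mol
mass = 3.420 × 32.00 = 109.4 g

109 g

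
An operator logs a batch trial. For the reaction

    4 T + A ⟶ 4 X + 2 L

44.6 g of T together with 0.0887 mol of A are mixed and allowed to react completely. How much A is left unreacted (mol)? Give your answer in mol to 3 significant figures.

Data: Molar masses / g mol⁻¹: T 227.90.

0.0398 mol

n(T) = 44.60 / 227.90 = 0.1957 mol
n(A) = 0.08870 mol
n/ν → T: 0.04893, A: 0.08870; T is limiting.
A consumed = (1/4) × 0.1957 = 0.04893 mol
A remaining = 0.08870 − 0.04893 = 0.03977 mol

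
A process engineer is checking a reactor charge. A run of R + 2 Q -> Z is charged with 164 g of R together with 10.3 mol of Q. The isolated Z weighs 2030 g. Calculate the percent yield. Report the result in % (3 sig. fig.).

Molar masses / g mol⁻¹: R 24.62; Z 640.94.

61.5 %

n(R) = 164.0 / 24.62 = 6.661 mol
n(Q) = 10.30 mol
n/ν for R = 6.661/1 = 6.661
n/ν for Q = 10.30/2 = 5.150
Smallest n/ν is Q → limiting reagent.
theoretical n(Z) = (1/2) × 10.30 = 5.150 mol → 3301 g
% yield = 2030 / 3301 × 100 = 61.50 %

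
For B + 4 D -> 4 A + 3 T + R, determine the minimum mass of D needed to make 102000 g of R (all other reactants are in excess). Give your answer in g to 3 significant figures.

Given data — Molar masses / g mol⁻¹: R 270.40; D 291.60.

n(R) = 102000 / 270.40 = 377.2 mol
n(D) = (4/1) × 377.2 = 1509 mol
mass = 1509 × 291.60 = 440000 g

440000 g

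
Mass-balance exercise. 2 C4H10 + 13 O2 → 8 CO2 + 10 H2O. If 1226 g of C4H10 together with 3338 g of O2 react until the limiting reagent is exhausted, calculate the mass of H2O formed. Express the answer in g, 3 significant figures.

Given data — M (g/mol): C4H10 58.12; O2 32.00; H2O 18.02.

1450 g

n(C4H10) = 1226 / 58.12 = 21.09 mol
n(O2) = 3338 / 32.00 = 104.3 mol
n/ν for C4H10 = 21.09/2 = 10.55
n/ν for O2 = 104.3/13 = 8.023
Smallest n/ν is O2 → limiting reagent.
n(H2O) = (10/13) × 104.3 = 80.23 mol
mass = 80.23 × 18.02 = 1446 g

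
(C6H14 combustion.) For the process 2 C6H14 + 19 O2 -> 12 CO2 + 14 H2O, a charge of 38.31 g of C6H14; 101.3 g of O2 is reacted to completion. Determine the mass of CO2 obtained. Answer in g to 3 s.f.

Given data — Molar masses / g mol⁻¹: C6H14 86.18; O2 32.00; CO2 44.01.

88.0 g

n(C6H14) = 38.31 / 86.18 = 0.4445 mol
n(O2) = 101.3 / 32.00 = 3.166 mol
n/ν for C6H14 = 0.4445/2 = 0.2223
n/ν for O2 = 3.166/19 = 0.1666
Smallest n/ν is O2 → limiting reagent.
n(CO2) = (12/19) × 3.166 = 2.000 mol
mass = 2.000 × 44.01 = 88.02 g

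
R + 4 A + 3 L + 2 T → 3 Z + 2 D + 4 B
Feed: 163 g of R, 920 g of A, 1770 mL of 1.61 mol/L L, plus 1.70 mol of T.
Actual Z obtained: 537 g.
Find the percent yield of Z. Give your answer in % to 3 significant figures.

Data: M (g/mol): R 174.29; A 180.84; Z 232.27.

90.7 %

n(R) = 163.0 / 174.29 = 0.9352 mol
n(A) = 920.0 / 180.84 = 5.087 mol
n(L) = 1.61 × 1770/1000 = 2.850 mol
n(T) = 1.700 mol
n/ν for R = 0.9352/1 = 0.9352
n/ν for A = 5.087/4 = 1.272
n/ν for L = 2.850/3 = 0.9500
n/ν for T = 1.700/2 = 0.8500
Smallest n/ν is T → limiting reagent.
theoretical n(Z) = (3/2) × 1.700 = 2.550 mol → 592.3 g
% yield = 537 / 592.3 × 100 = 90.66 %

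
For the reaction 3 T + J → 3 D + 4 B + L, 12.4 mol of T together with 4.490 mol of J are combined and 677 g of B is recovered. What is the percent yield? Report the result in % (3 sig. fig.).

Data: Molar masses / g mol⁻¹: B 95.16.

n(T) = 12.40 mol
n(J) = 4.490 mol
n/ν for T = 12.40/3 = 4.133
n/ν for J = 4.490/1 = 4.490
Smallest n/ν is T → limiting reagent.
theoretical n(B) = (4/3) × 12.40 = 16.53 mol → 1573 g
% yield = 677 / 1573 × 100 = 43.04 %

43.0 %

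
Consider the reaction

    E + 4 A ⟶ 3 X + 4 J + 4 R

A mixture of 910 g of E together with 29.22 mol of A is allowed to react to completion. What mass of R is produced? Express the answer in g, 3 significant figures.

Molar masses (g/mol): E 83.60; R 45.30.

n(E) = 910.0 / 83.60 = 10.89 mol
n(A) = 29.22 mol
n/ν for E = 10.89/1 = 10.89
n/ν for A = 29.22/4 = 7.305
Smallest n/ν is A → limiting reagent.
n(R) = (4/4) × 29.22 = 29.22 mol
mass = 29.22 × 45.30 = 1324 g

1320 g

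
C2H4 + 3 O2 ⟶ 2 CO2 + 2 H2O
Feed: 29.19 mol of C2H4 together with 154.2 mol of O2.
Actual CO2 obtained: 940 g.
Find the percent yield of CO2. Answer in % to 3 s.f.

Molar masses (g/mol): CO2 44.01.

36.6 %

n(C2H4) = 29.19 mol
n(O2) = 154.2 mol
n/ν → C2H4: 29.19, O2: 51.40; C2H4 is limiting.
theoretical n(CO2) = (2/1) × 29.19 = 58.38 mol → 2569 g
% yield = 940 / 2569 × 100 = 36.59 %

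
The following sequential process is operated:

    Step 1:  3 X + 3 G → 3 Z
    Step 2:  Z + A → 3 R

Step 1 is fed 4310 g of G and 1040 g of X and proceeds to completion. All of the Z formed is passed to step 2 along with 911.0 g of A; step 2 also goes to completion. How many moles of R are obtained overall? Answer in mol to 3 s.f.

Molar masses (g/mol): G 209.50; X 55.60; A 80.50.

34.0 mol

Step 1:
n(G) = 4310 / 209.50 = 20.57 mol
n(X) = 1040 / 55.60 = 18.71 mol
n/ν → G: 6.857, X: 6.237; X is limiting.
n(Z) produced = (3/3) × 18.71 = 18.71 mol
Step 2:
n(Z) available = 18.71 mol
n(A) = 911.0 / 80.50 = 11.32 mol
n/ν → Z: 18.71, A: 11.32; A is limiting.
n(R) = (3/1) × 11.32 = 33.96 mol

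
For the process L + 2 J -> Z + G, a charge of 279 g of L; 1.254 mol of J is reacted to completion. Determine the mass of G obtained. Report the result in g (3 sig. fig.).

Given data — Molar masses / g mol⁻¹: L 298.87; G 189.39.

119 g

n(L) = 279.0 / 298.87 = 0.9335 mol
n(J) = 1.254 mol
n/ν → L: 0.9335, J: 0.6270; J is limiting.
n(G) = (1/2) × 1.254 = 0.6270 mol
mass = 0.6270 × 189.39 = 118.7 g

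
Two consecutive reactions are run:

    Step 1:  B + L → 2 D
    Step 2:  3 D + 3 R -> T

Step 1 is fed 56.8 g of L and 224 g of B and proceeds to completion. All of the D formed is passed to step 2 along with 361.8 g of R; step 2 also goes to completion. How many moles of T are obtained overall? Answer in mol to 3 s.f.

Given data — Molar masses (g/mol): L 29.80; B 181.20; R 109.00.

Step 1:
n(L) = 56.80 / 29.80 = 1.906 mol
n(B) = 224.0 / 181.20 = 1.236 mol
n/ν for L = 1.906/1 = 1.906
n/ν for B = 1.236/1 = 1.236
Smallest n/ν is B → limiting reagent.
n(D) produced = (2/1) × 1.236 = 2.472 mol
Step 2:
n(D) available = 2.472 mol
n(R) = 361.8 / 109.00 = 3.319 mol
n/ν for D = 2.472/3 = 0.8240
n/ν for R = 3.319/3 = 1.106
Smallest n/ν is D → limiting reagent.
n(T) = (1/3) × 2.472 = 0.8240 mol

0.824 mol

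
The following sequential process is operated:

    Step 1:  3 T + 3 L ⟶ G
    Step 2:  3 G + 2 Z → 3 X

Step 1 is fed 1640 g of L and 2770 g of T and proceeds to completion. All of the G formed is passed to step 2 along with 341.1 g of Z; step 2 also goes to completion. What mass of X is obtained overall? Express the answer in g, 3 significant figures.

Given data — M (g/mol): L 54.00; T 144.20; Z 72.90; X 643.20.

4120 g

Step 1:
n(L) = 1640 / 54.00 = 30.37 mol
n(T) = 2770 / 144.20 = 19.21 mol
n/ν for L = 30.37/3 = 10.12
n/ν for T = 19.21/3 = 6.403
Smallest n/ν is T → limiting reagent.
n(G) produced = (1/3) × 19.21 = 6.403 mol
Step 2:
n(G) available = 6.403 mol
n(Z) = 341.1 / 72.90 = 4.679 mol
n/ν for G = 6.403/3 = 2.134
n/ν for Z = 4.679/2 = 2.340
Smallest n/ν is G → limiting reagent.
n(X) = (3/3) × 6.403 = 6.403 mol
mass = 6.403 × 643.20 = 4118 g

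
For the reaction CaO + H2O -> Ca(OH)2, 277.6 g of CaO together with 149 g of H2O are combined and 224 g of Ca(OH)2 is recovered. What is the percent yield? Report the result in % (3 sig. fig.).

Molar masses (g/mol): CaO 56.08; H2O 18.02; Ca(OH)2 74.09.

61.1 %

n(CaO) = 277.6 / 56.08 = 4.950 mol
n(H2O) = 149.0 / 18.02 = 8.269 mol
n/ν → CaO: 4.950, H2O: 8.269; CaO is limiting.
theoretical n(Ca(OH)2) = (1/1) × 4.950 = 4.950 mol → 366.7 g
% yield = 224 / 366.7 × 100 = 61.09 %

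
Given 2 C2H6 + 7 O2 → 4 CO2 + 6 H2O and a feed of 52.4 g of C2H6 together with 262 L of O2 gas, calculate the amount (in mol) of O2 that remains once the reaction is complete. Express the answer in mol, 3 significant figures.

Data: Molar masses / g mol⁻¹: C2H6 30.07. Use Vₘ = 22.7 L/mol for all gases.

n(C2H6) = 52.40 / 30.07 = 1.743 mol
n(O2) = 262.0 / 22.7 = 11.54 mol
n/ν → C2H6: 0.8715, O2: 1.649; C2H6 is limiting.
O2 consumed = (7/2) × 1.743 = 6.101 mol
O2 remaining = 11.54 − 6.101 = 5.439 mol

5.44 mol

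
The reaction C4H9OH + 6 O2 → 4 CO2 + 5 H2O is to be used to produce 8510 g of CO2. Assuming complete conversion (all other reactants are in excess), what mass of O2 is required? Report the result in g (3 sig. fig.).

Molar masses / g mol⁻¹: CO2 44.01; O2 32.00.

9280 g

n(CO2) = 8510 / 44.01 = 193.4 mol
n(O2) = (6/4) × 193.4 = 290.1 mol
mass = 290.1 × 32.00 = 9283 g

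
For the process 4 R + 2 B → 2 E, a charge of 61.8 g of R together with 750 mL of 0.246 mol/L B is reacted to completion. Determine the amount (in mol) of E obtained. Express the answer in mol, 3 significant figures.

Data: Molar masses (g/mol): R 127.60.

0.185 mol

n(R) = 61.80 / 127.60 = 0.4843 mol
n(B) = 0.246 × 750.0/1000 = 0.1845 mol
n/ν for R = 0.4843/4 = 0.1211
n/ν for B = 0.1845/2 = 0.09225
Smallest n/ν is B → limiting reagent.
n(E) = (2/2) × 0.1845 = 0.1845 mol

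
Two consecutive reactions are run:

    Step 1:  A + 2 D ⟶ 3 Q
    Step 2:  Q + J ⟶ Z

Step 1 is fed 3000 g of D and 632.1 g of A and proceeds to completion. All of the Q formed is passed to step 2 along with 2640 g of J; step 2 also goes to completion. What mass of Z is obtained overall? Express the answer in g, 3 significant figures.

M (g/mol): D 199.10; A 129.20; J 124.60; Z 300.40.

4410 g

Step 1:
n(D) = 3000 / 199.10 = 15.07 mol
n(A) = 632.1 / 129.20 = 4.892 mol
n/ν → D: 7.535, A: 4.892; A is limiting.
n(Q) produced = (3/1) × 4.892 = 14.68 mol
Step 2:
n(Q) available = 14.68 mol
n(J) = 2640 / 124.60 = 21.19 mol
n/ν → Q: 14.68, J: 21.19; Q is limiting.
n(Z) = (1/1) × 14.68 = 14.68 mol
mass = 14.68 × 300.40 = 4410 g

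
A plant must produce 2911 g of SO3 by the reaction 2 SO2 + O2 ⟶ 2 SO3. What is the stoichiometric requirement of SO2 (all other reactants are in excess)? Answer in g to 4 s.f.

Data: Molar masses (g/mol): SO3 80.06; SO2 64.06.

n(SO3) = 2911 / 80.06 = 36.36 mol
n(SO2) = (2/2) × 36.36 = 36.36 mol
mass = 36.36 × 64.06 = 2329 g

2329 g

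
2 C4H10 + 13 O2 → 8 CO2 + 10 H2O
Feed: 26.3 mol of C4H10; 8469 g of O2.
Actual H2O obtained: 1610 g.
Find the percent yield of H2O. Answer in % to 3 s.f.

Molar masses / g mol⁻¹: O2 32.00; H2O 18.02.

67.9 %

n(C4H10) = 26.30 mol
n(O2) = 8469 / 32.00 = 264.7 mol
n/ν for C4H10 = 26.30/2 = 13.15
n/ν for O2 = 264.7/13 = 20.36
Smallest n/ν is C4H10 → limiting reagent.
theoretical n(H2O) = (10/2) × 26.30 = 131.5 mol → 2370 g
% yield = 1610 / 2370 × 100 = 67.93 %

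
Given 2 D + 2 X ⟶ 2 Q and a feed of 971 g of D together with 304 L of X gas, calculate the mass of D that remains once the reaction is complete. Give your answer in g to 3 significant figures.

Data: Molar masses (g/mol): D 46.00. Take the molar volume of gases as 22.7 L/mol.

n(D) = 971.0 / 46.00 = 21.11 mol
n(X) = 304.0 / 22.7 = 13.39 mol
n/ν for D = 21.11/2 = 10.56
n/ν for X = 13.39/2 = 6.695
Smallest n/ν is X → limiting reagent.
D consumed = (2/2) × 13.39 = 13.39 mol
D remaining = 21.11 − 13.39 = 7.720 mol
mass = 7.720 × 46.00 = 355.1 g

355 g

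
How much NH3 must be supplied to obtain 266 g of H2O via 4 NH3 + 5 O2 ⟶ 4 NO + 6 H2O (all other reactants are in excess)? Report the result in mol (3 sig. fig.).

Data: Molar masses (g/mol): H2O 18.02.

9.84 mol

n(H2O) = 266 / 18.02 = 14.76 mol
n(NH3) = (4/6) × 14.76 = 9.840 mol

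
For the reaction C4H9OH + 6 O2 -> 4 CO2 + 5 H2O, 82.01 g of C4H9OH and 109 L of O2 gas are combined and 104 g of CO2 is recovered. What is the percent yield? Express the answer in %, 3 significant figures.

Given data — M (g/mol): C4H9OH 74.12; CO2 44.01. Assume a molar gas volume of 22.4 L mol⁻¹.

72.8 %

n(C4H9OH) = 82.01 / 74.12 = 1.106 mol
n(O2) = 109.0 / 22.4 = 4.866 mol
n/ν → C4H9OH: 1.106, O2: 0.8110; O2 is limiting.
theoretical n(CO2) = (4/6) × 4.866 = 3.244 mol → 142.8 g
% yield = 104 / 142.8 × 100 = 72.83 %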